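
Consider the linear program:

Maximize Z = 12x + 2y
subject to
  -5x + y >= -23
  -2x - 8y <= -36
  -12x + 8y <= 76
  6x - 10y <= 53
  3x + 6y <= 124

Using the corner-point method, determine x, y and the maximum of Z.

x = 262/33, y = 551/33, maximum Z = 386/3

Vertices and Z = 12x + 2y:
  (110/21, 67/21) → Z = 1454/21
  (262/33, 551/33) → Z = 386/3
  (-20/7, 73/14) → Z = -167/7
  (67/12, 143/8) → Z = 411/4

The binding constraints are -5x + y = -23 and 3x + 6y = 124.
Solving simultaneously gives x = 262/33, y = 551/33.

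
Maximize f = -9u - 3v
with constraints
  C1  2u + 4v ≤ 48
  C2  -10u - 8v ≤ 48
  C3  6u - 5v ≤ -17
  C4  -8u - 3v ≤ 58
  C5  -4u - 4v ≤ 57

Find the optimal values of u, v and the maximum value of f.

u = -188/13, v = 250/13, maximum f = 942/13

At the optimal vertex, 2u + 4v = 48 and -8u - 3v = 58.
Solving simultaneously gives u = -188/13, v = 250/13.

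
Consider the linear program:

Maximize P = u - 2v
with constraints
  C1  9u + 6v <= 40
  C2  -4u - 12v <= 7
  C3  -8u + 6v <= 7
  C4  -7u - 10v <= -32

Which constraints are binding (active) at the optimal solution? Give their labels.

Corner points and P = u - 2v:
  (33/17, 383/102) → P = -284/51
  (13/3, 1/6) → P = 4
  (1, 5/2) → P = -4

The maximum is at (13/3, 1/6). Substituting into each constraint, equality holds for C1 and C4; the remaining constraints have slack.

C1 and C4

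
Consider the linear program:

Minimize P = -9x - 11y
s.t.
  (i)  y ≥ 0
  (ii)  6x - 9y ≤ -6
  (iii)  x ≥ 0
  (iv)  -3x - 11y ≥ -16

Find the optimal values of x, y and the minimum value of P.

Extreme points and P = -9x - 11y:
  (0, 2/3) → P = -22/3
  (26/31, 38/31) → P = -652/31
  (0, 16/11) → P = -16

The binding constraints are 6x - 9y = -6 and -3x - 11y = -16.
Solving simultaneously gives x = 26/31, y = 38/31.

x = 26/31, y = 38/31, minimum P = -652/31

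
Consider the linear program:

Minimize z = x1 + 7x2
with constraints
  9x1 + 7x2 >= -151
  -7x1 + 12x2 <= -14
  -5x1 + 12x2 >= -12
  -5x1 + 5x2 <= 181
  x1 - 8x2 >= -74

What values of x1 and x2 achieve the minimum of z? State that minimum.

Vertices and z = x1 + 7x2:
  (1, -7/12) → z = -37/12
  (250/11, 133/11) → z = 1181/11
  (246/7, 191/14) → z = 1829/14

x1 = 1, x2 = -7/12, minimum z = -37/12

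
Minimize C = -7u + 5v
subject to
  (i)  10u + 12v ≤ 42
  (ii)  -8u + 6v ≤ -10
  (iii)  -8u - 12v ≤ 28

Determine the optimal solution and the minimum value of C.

Corner points and C = -7u + 5v:
  (31/13, 59/39) → C = -356/39
  (35, -77/3) → C = -1120/3
  (-1/3, -19/9) → C = -74/9

At the optimal vertex, 10u + 12v = 42 and -8u - 12v = 28.
Solving simultaneously gives u = 35, v = -77/3.

u = 35, v = -77/3, minimum C = -1120/3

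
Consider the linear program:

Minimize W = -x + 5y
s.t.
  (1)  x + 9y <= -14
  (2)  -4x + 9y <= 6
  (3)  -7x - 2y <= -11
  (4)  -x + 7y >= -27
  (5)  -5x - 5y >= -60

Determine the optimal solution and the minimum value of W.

x = 145/16, y = -41/16, minimum W = -175/8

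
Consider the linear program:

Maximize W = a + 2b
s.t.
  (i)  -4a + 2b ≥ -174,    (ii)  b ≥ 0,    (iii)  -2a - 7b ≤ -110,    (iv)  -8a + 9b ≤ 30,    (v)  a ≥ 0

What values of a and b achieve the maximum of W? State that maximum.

a = 813/10, b = 378/5, maximum W = 465/2

Vertices and W = a + 2b:
  (719/16, 23/8) → W = 811/16
  (813/10, 378/5) → W = 465/2
  (390/37, 470/37) → W = 1330/37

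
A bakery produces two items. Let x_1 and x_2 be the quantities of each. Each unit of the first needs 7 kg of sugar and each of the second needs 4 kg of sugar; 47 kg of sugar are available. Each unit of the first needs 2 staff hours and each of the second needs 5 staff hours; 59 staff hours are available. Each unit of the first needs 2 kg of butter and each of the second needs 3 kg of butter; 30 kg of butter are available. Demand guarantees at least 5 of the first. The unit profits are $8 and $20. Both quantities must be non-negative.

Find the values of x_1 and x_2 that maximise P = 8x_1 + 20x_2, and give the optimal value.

x_1 = 5, x_2 = 3, maximum P = 100

Corner points and P = 8x_1 + 20x_2:
  (47/7, 0) → P = 376/7
  (5, 0) → P = 40
  (5, 3) → P = 100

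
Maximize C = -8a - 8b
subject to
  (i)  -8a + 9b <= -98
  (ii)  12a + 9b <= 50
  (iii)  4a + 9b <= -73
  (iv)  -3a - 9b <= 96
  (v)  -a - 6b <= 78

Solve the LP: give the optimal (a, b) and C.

a = 2/11, b = -118/11, maximum C = 928/11

Feasible corners and C = -8a - 8b:
  (25/12, -244/27) → C = 1502/27
  (2/11, -118/11) → C = 928/11
  (123/8, -269/18) → C = -31/9
  (334/21, -986/63) → C = -128/63
  (14, -46/3) → C = 32/3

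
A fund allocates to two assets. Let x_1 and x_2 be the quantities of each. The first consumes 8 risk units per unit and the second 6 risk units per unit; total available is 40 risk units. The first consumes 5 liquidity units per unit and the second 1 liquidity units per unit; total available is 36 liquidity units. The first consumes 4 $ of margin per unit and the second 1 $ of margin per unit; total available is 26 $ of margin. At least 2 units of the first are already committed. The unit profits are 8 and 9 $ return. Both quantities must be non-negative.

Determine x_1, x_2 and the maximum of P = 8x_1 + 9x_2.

x_1 = 2, x_2 = 4, maximum P = 52

Corner points and P = 8x_1 + 9x_2:
  (5, 0) → P = 40
  (2, 0) → P = 16
  (2, 4) → P = 52

At the optimal vertex, 8x_1 + 6x_2 = 40 and x_1 = 2.
Solving simultaneously gives x_1 = 2, x_2 = 4.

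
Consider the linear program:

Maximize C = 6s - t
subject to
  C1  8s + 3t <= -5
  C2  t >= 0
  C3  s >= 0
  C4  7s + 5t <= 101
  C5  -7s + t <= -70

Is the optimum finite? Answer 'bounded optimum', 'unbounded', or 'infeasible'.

infeasible

The boundaries 8s + 3t = -5 and -7s + t = -70 meet at (205/29, -595/29), but that point violates t ≥ 0. Every candidate vertex is excluded by some other constraint, so the feasible region is empty.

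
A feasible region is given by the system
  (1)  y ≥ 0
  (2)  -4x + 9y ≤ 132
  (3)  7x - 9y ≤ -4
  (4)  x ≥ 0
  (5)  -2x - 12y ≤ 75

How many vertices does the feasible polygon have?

Of the 10 pairwise boundary intersections, those satisfying every inequality are:
  (128/3, 908/27)
  (0, 44/3)
  (0, 4/9)

3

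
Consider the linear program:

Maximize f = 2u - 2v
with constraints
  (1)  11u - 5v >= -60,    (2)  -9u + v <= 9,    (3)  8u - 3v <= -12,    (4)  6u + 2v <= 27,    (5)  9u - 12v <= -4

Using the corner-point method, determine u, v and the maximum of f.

u = -15/19, v = 36/19, maximum f = -102/19

Feasible corners and f = 2u - 2v:
  (-15/19, 36/19) → f = -102/19
  (3/8, 99/8) → f = -24
  (57/34, 144/17) → f = -231/17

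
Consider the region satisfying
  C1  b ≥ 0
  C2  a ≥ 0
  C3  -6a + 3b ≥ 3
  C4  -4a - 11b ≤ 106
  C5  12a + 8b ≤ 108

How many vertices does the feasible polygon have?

3

Pairwise boundary intersections that survive every other constraint:
  (0, 1)
  (0, 27/2)
  (25/7, 57/7)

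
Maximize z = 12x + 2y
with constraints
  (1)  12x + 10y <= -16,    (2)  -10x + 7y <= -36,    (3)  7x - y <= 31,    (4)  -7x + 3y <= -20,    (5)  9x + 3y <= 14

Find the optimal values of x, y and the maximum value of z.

Extreme points and z = 12x + 2y:
  (76/53, -176/53) → z = 560/53
  (94/27, -52/9) → z = 272/9
  (107/30, -181/30) → z = 461/15
The feasible region is unbounded (it extends along (-3, -7), (-1, -7)), but z strictly decreases along every unbounded feasible direction, so there is no improving ray and the maximum is attained at a vertex.

x = 107/30, y = -181/30, maximum z = 461/15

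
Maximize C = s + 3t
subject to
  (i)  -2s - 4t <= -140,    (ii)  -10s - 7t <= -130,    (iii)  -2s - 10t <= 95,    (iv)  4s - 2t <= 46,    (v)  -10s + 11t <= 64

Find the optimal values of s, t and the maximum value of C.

Feasible corners and C = s + 3t:
  (116/5, 117/5) → C = 467/5
  (642/31, 764/31) → C = 2934/31
  (317/12, 179/6) → C = 1391/12

At the optimal vertex, 4s - 2t = 46 and -10s + 11t = 64.
Solving simultaneously gives s = 317/12, t = 179/6.

s = 317/12, t = 179/6, maximum C = 1391/12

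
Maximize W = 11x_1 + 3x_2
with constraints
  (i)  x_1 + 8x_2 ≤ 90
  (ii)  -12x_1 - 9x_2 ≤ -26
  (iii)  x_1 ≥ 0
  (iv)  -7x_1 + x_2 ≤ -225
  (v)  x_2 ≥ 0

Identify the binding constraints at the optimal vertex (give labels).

(i) and (v)

Extreme points and W = 11x_1 + 3x_2:
  (630/19, 135/19) → W = 7335/19
  (90, 0) → W = 990
  (225/7, 0) → W = 2475/7

The maximum is at (90, 0). Substituting into each constraint, equality holds for (i) and (v); the remaining constraints have slack.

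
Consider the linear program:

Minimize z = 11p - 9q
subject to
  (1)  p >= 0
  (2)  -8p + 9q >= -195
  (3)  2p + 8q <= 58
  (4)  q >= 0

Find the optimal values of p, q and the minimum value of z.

p = 0, q = 29/4, minimum z = -261/4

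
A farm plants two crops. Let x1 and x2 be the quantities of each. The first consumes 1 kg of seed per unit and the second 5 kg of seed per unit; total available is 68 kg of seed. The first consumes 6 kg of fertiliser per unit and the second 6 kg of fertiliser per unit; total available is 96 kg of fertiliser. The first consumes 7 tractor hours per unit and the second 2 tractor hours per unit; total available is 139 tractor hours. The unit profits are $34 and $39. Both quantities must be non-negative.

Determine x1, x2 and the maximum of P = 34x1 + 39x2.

Vertices and P = 34x1 + 39x2:
  (0, 0) → P = 0
  (0, 68/5) → P = 2652/5
  (16, 0) → P = 544
  (3, 13) → P = 609

x1 = 3, x2 = 13, maximum P = 609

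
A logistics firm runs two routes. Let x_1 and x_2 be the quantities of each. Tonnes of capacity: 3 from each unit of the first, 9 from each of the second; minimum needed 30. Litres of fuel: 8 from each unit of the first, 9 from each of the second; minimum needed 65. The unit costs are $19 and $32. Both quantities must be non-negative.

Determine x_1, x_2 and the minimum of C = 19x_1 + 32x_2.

x_1 = 7, x_2 = 1, minimum C = 165

Corner points and C = 19x_1 + 32x_2:
  (0, 65/9) → C = 2080/9
  (10, 0) → C = 190
  (7, 1) → C = 165
The feasible region is unbounded (it extends along (0, 1), (1, 0)), but C strictly increases along every unbounded feasible direction, so there is no improving ray and the minimum is attained at a vertex.

At the optimal vertex, 3x_1 + 9x_2 = 30 and 8x_1 + 9x_2 = 65.
Solving simultaneously gives x_1 = 7, x_2 = 1.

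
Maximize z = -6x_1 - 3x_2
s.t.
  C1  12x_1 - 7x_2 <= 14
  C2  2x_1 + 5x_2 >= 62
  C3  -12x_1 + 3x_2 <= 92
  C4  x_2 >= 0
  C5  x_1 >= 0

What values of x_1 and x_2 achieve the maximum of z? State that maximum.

Vertices and z = -6x_1 - 3x_2:
  (252/37, 358/37) → z = -2586/37
  (0, 62/5) → z = -186/5
  (0, 92/3) → z = -92
The feasible region is unbounded (it extends along (7, 12), (1, 4)), but z strictly decreases along every unbounded feasible direction, so there is no improving ray and the maximum is attained at a vertex.

At the optimal vertex, 2x_1 + 5x_2 = 62 and x_1 = 0.
Solving simultaneously gives x_1 = 0, x_2 = 62/5.

x_1 = 0, x_2 = 62/5, maximum z = -186/5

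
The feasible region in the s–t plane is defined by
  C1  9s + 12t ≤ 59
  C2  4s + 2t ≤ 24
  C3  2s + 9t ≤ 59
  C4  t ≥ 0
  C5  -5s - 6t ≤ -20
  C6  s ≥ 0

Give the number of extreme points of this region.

5

Of the 15 pairwise boundary intersections, those satisfying every inequality are:
  (17/3, 2/3)
  (0, 59/12)
  (6, 0)
  (4, 0)
  (0, 10/3)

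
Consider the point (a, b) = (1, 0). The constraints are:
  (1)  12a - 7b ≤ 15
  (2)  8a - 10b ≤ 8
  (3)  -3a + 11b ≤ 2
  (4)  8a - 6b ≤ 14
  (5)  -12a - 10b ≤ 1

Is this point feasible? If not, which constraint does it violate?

(1): 12 ≤ 15 ✓
(2): 8 ≤ 8 ✓
(3): -3 ≤ 2 ✓
(4): 8 ≤ 14 ✓
(5): -12 ≤ 1 ✓

feasible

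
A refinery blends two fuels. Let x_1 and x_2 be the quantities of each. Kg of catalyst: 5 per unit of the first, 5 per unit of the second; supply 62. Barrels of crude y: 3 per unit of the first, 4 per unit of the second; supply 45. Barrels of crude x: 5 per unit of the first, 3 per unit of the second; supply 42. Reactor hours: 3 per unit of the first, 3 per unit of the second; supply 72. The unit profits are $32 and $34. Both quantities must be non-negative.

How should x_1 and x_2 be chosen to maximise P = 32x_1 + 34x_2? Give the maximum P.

Feasible corners and P = 32x_1 + 34x_2:
  (0, 0) → P = 0
  (0, 45/4) → P = 765/2
  (42/5, 0) → P = 1344/5
  (3, 9) → P = 402

x_1 = 3, x_2 = 9, maximum P = 402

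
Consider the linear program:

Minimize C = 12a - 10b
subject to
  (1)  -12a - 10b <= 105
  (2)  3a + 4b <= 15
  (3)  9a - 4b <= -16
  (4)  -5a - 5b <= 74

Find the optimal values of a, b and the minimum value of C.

a = -95/3, b = 55/2, minimum C = -655

Feasible corners and C = 12a - 10b:
  (-95/3, 55/2) → C = -655
  (-290/69, -251/46) → C = 95/23
  (-1/12, 61/16) → C = -313/8

The binding constraints are -12a - 10b = 105 and 3a + 4b = 15.
Solving simultaneously gives a = -95/3, b = 55/2.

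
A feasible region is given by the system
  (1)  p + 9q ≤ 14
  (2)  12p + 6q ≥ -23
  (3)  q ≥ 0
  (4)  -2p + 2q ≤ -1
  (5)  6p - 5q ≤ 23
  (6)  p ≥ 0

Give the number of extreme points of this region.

Of the 15 pairwise boundary intersections, those satisfying every inequality are:
  (37/20, 27/20)
  (277/59, 61/59)
  (1/2, 0)
  (23/6, 0)

4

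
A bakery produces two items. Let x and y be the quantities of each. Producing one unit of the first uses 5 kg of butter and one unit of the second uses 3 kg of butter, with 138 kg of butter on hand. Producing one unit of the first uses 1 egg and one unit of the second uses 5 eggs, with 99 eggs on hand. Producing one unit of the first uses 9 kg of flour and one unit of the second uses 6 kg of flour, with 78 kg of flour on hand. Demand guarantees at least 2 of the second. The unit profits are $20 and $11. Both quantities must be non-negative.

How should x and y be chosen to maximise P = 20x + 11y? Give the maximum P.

x = 22/3, y = 2, maximum P = 506/3

Extreme points and P = 20x + 11y:
  (0, 13) → P = 143
  (0, 2) → P = 22
  (22/3, 2) → P = 506/3

The binding constraints are 9x + 6y = 78 and y = 2.
Solving simultaneously gives x = 22/3, y = 2.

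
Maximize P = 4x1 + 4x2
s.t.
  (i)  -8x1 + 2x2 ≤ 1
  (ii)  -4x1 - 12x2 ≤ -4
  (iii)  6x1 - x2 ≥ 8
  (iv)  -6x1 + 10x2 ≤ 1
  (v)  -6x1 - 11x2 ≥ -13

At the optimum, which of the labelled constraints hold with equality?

(ii) and (v)

Vertices and P = 4x1 + 4x2:
  (25/19, -2/19) → P = 92/19
  (4, -1) → P = 12
  (101/72, 5/12) → P = 131/18

The maximum is at (4, -1). Substituting into each constraint, equality holds for (ii) and (v); the remaining constraints have slack.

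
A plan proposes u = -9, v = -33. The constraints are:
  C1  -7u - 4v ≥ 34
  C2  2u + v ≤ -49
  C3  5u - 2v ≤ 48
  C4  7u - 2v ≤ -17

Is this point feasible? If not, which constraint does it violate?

not feasible — violates C4

Constraint C4: 7u - 2v = 3, which is not ≤ -17. All other constraints are satisfied.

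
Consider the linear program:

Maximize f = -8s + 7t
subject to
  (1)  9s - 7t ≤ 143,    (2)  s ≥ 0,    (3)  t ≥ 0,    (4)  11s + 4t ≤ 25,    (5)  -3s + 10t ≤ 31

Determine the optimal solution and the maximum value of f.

s = 0, t = 31/10, maximum f = 217/10

Extreme points and f = -8s + 7t:
  (0, 0) → f = 0
  (0, 31/10) → f = 217/10
  (25/11, 0) → f = -200/11
  (63/61, 208/61) → f = 952/61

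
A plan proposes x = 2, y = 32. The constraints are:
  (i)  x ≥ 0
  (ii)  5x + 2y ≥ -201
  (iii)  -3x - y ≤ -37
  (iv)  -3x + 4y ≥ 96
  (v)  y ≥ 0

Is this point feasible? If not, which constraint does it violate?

(i): 2 ≥ 0 ✓
(ii): 74 ≥ -201 ✓
(iii): -38 ≤ -37 ✓
(iv): 122 ≥ 96 ✓
(v): 32 ≥ 0 ✓

feasible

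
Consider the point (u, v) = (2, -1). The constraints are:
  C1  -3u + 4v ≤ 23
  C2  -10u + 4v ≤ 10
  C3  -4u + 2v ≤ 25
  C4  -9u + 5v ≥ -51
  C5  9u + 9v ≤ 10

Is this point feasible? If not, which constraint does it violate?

feasible

C1: -10 ≤ 23 ✓
C2: -24 ≤ 10 ✓
C3: -10 ≤ 25 ✓
C4: -23 ≥ -51 ✓
C5: 9 ≤ 10 ✓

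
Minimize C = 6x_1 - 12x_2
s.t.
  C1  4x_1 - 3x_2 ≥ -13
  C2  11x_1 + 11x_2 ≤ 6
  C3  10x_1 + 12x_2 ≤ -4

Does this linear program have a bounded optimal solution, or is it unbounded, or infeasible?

bounded optimum

Corner points and C = 6x_1 - 12x_2:
  (-28/13, 19/13) → C = -396/13
  (58/11, -52/11) → C = 972/11
The feasible region has finitely many vertices and no improving ray; the minimum is -396/13 at (-28/13, 19/13).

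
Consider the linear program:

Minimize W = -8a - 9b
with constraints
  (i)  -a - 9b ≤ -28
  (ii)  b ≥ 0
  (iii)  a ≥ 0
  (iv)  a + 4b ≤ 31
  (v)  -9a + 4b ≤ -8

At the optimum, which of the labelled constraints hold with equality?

Vertices and W = -8a - 9b:
  (28, 0) → W = -224
  (184/85, 244/85) → W = -3668/85
  (31, 0) → W = -248
  (39/10, 271/40) → W = -3687/40

The minimum is at (31, 0). Substituting into each constraint, equality holds for (ii) and (iv); the remaining constraints have slack.

(ii) and (iv)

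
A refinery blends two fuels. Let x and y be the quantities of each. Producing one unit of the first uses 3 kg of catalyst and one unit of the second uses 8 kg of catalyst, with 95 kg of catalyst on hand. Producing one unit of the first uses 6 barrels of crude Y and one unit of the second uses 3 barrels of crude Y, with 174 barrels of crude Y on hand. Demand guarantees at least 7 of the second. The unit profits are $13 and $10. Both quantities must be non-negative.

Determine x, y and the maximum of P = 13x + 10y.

Vertices and P = 13x + 10y:
  (0, 95/8) → P = 475/4
  (0, 7) → P = 70
  (13, 7) → P = 239

The binding constraints are 3x + 8y = 95 and y = 7.
Solving simultaneously gives x = 13, y = 7.

x = 13, y = 7, maximum P = 239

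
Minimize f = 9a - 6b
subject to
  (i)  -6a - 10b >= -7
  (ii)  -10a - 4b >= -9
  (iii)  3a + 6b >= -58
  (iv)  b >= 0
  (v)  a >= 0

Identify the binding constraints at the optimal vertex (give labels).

(i) and (v)

Feasible corners and f = 9a - 6b:
  (31/38, 4/19) → f = 231/38
  (0, 7/10) → f = -21/5
  (9/10, 0) → f = 81/10
  (0, 0) → f = 0

The minimum is at (0, 7/10). Substituting into each constraint, equality holds for (i) and (v); the remaining constraints have slack.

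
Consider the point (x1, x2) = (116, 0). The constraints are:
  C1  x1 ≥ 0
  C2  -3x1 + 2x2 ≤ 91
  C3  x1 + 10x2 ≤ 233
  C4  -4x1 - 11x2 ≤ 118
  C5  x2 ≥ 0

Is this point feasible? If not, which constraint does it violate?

feasible

C1: 116 ≥ 0 ✓
C2: -348 ≤ 91 ✓
C3: 116 ≤ 233 ✓
C4: -464 ≤ 118 ✓
C5: 0 ≥ 0 ✓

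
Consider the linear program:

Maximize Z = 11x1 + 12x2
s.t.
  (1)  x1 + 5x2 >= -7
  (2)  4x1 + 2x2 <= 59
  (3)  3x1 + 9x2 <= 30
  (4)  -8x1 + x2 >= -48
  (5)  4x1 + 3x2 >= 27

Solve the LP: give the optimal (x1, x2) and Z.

x1 = 154/25, x2 = 32/25, maximum Z = 2078/25

Extreme points and Z = 11x1 + 12x2:
  (154/25, 32/25) → Z = 2078/25
  (17/3, 13/9) → Z = 239/3
  (171/28, 6/7) → Z = 2169/28

The optimum lies where 3x1 + 9x2 = 30 and -8x1 + x2 = -48.
Solving simultaneously gives x1 = 154/25, x2 = 32/25.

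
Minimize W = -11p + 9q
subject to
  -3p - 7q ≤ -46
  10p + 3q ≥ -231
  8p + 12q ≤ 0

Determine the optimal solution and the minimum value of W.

p = -138/5, q = 92/5, minimum W = 2346/5

Extreme points and W = -11p + 9q:
  (-1755/61, 1153/61) → W = 29682/61
  (-138/5, 92/5) → W = 2346/5
  (-231/8, 77/4) → W = 3927/8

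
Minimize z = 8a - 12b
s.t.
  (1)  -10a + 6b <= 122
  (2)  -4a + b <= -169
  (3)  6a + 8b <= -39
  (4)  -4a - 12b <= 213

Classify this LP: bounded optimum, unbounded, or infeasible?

infeasible

The boundaries -10a + 6b = 122 and -4a + b = -169 meet at (568/7, 1089/7), but that point violates 6a + 8b ≤ -39. Every candidate vertex is excluded by some other constraint, so the feasible region is empty.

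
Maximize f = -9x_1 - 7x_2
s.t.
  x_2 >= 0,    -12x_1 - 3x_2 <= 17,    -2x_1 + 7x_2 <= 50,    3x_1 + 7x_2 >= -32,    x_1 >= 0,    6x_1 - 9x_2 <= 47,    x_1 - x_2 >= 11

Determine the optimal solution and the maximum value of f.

Corner points and f = -9x_1 - 7x_2:
  (779/24, 197/12) → f = -9769/24
  (127/5, 72/5) → f = -1647/5
  (52/3, 19/3) → f = -601/3

The binding constraints are 6x_1 - 9x_2 = 47 and x_1 - x_2 = 11.
Solving simultaneously gives x_1 = 52/3, x_2 = 19/3.

x_1 = 52/3, x_2 = 19/3, maximum f = -601/3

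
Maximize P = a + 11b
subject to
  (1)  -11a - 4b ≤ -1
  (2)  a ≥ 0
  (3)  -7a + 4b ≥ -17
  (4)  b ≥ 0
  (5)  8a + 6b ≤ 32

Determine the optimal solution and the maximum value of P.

Feasible corners and P = a + 11b:
  (0, 1/4) → P = 11/4
  (1/11, 0) → P = 1/11
  (0, 16/3) → P = 176/3
  (17/7, 0) → P = 17/7
  (115/37, 44/37) → P = 599/37

The optimum lies where a = 0 and 8a + 6b = 32.
Solving simultaneously gives a = 0, b = 16/3.

a = 0, b = 16/3, maximum P = 176/3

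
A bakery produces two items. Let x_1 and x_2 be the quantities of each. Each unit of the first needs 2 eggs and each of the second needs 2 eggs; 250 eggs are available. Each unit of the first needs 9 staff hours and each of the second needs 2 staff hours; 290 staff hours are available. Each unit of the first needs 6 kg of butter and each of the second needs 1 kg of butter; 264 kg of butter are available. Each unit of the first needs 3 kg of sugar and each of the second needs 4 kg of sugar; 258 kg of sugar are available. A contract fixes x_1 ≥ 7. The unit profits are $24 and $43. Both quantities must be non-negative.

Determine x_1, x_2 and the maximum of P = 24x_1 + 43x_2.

x_1 = 7, x_2 = 237/4, maximum P = 10863/4

Vertices and P = 24x_1 + 43x_2:
  (290/9, 0) → P = 2320/3
  (7, 0) → P = 168
  (322/15, 242/5) → P = 12982/5
  (7, 237/4) → P = 10863/4

The binding constraints are 3x_1 + 4x_2 = 258 and x_1 = 7.
Solving simultaneously gives x_1 = 7, x_2 = 237/4.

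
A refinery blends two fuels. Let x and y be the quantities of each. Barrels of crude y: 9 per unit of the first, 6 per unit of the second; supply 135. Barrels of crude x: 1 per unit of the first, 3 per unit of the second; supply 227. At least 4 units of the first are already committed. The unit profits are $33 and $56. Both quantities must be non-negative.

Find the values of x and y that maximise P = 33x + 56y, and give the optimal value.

x = 4, y = 33/2, maximum P = 1056

Feasible corners and P = 33x + 56y:
  (15, 0) → P = 495
  (4, 0) → P = 132
  (4, 33/2) → P = 1056

The optimum lies where 9x + 6y = 135 and x = 4.
Solving simultaneously gives x = 4, y = 33/2.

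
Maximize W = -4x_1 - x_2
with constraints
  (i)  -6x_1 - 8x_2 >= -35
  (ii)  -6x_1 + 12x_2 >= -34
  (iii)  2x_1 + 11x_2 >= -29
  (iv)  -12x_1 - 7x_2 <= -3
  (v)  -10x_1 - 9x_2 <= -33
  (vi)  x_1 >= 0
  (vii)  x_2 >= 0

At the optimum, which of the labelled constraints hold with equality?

Vertices and W = -4x_1 - x_2:
  (173/30, 1/20) → W = -1387/60
  (0, 35/8) → W = -35/8
  (17/3, 0) → W = -68/3
  (0, 11/3) → W = -11/3
  (33/10, 0) → W = -66/5

The maximum is at (0, 11/3). Substituting into each constraint, equality holds for (v) and (vi); the remaining constraints have slack.

(v) and (vi)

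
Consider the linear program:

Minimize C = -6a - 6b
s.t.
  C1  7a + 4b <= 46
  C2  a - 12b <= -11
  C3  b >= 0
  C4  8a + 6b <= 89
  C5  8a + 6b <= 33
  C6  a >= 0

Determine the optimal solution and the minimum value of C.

Corner points and C = -6a - 6b:
  (55/17, 121/102) → C = -451/17
  (0, 11/12) → C = -11/2
  (0, 11/2) → C = -33

The optimum lies where 8a + 6b = 33 and a = 0.
Solving simultaneously gives a = 0, b = 11/2.

a = 0, b = 11/2, minimum C = -33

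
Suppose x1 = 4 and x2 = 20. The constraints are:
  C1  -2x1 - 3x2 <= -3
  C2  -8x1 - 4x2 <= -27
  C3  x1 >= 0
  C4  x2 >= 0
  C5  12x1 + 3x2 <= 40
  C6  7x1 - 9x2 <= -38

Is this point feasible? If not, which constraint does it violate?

Constraint C5: 12x1 + 3x2 = 108, which is not ≤ 40. All other constraints are satisfied.

not feasible — violates C5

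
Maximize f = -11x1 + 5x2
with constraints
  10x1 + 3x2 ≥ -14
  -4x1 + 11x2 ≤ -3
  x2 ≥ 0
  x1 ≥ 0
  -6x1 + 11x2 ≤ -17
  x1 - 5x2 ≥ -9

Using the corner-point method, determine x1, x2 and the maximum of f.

Extreme points and f = -11x1 + 5x2:
  (7, 25/11) → f = -722/11
  (38/3, 13/3) → f = -353/3
  (17/6, 0) → f = -187/6
The feasible region is unbounded (it extends along (5, 1), (1, 0)), but f strictly decreases along every unbounded feasible direction, so there is no improving ray and the maximum is attained at a vertex.

The binding constraints are x2 = 0 and -6x1 + 11x2 = -17.
Solving simultaneously gives x1 = 17/6, x2 = 0.

x1 = 17/6, x2 = 0, maximum f = -187/6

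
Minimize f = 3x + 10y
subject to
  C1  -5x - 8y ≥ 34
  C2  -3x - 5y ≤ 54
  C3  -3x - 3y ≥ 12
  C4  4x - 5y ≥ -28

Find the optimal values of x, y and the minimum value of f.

Vertices and f = 3x + 10y:
  (2/3, -14/3) → f = -134/3
  (-394/57, 4/57) → f = -1142/57
  (17, -21) → f = -159
  (-82/7, -132/35) → f = -510/7

The optimum lies where -3x - 5y = 54 and -3x - 3y = 12.
Solving simultaneously gives x = 17, y = -21.

x = 17, y = -21, minimum f = -159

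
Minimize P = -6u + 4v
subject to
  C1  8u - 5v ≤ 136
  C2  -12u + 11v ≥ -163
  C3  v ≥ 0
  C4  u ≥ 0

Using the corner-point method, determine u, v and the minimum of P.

Feasible corners and P = -6u + 4v:
  (681/28, 82/7) → P = -1387/14
  (163/12, 0) → P = -163/2
  (0, 0) → P = 0
The feasible region is unbounded (it extends along (0, 1), (5, 8)), but P strictly increases along every unbounded feasible direction, so there is no improving ray and the minimum is attained at a vertex.

The binding constraints are 8u - 5v = 136 and -12u + 11v = -163.
Solving simultaneously gives u = 681/28, v = 82/7.

u = 681/28, v = 82/7, minimum P = -1387/14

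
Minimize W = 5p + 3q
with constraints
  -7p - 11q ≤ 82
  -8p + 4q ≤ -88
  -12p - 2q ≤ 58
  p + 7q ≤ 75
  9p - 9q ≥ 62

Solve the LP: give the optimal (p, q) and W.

Vertices and W = 5p + 3q:
  (160/29, -318/29) → W = -154/29
  (136/9, 74/9) → W = 902/9
  (1109/72, 613/72) → W = 923/9
The feasible region is unbounded (it extends along (7, -1), (11, -7)), but W strictly increases along every unbounded feasible direction, so there is no improving ray and the minimum is attained at a vertex.

The binding constraints are -7p - 11q = 82 and -8p + 4q = -88.
Solving simultaneously gives p = 160/29, q = -318/29.

p = 160/29, q = -318/29, minimum W = -154/29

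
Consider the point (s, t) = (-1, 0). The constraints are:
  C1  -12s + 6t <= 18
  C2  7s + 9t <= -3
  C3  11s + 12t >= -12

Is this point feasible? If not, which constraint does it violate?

feasible

C1: 12 ≤ 18 ✓
C2: -7 ≤ -3 ✓
C3: -11 ≥ -12 ✓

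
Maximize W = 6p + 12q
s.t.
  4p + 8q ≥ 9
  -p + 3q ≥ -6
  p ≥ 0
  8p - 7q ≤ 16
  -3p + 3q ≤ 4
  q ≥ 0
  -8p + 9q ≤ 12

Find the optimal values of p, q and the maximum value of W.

p = 57/4, q = 14, maximum W = 507/2

Vertices and W = 6p + 12q:
  (0, 9/8) → W = 27/2
  (191/92, 2/23) → W = 27/2
  (0, 4/3) → W = 16
  (57/4, 14) → W = 507/2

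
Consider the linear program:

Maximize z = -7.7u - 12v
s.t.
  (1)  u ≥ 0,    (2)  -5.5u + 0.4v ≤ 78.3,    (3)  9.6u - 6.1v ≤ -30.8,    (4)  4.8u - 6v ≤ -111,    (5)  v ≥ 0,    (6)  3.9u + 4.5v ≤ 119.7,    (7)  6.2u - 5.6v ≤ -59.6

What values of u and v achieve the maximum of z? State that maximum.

The optimum lies where u = 0 and 4.8u - 6v = -111.
Solving simultaneously gives u = 0, v = 18.5.

u = 0, v = 18.5, maximum z = -222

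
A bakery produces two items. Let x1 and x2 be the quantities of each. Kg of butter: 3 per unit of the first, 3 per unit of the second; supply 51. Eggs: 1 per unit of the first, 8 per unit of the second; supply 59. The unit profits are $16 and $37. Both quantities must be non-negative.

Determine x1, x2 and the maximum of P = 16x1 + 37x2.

x1 = 11, x2 = 6, maximum P = 398

Vertices and P = 16x1 + 37x2:
  (0, 0) → P = 0
  (0, 59/8) → P = 2183/8
  (17, 0) → P = 272
  (11, 6) → P = 398

The optimum lies where 3x1 + 3x2 = 51 and x1 + 8x2 = 59.
Solving simultaneously gives x1 = 11, x2 = 6.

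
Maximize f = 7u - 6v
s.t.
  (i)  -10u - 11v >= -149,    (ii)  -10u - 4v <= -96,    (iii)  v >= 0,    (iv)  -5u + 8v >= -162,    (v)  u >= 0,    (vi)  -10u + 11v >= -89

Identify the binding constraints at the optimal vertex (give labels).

(i) and (vi)

Corner points and f = 7u - 6v:
  (46/7, 53/7) → f = 4/7
  (119/10, 30/11) → f = 7363/110
  (706/75, 7/15) → f = 4732/75

The maximum is at (119/10, 30/11). Substituting into each constraint, equality holds for (i) and (vi); the remaining constraints have slack.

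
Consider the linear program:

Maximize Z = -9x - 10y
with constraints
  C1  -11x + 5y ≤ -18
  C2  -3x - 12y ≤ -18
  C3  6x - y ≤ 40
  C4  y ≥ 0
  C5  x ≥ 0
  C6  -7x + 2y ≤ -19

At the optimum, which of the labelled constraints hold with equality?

Vertices and Z = -9x - 10y:
  (182/19, 332/19) → Z = -4958/19
  (59/13, 83/13) → Z = -1361/13
  (6, 0) → Z = -54
  (44/15, 23/30) → Z = -511/15
  (20/3, 0) → Z = -60

The maximum is at (44/15, 23/30). Substituting into each constraint, equality holds for C2 and C6; the remaining constraints have slack.

C2 and C6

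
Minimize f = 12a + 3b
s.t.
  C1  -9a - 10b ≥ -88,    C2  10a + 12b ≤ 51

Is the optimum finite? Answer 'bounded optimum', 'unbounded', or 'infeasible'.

unbounded

From the feasible point (273/4, -421/8), moving in the direction (-12, 10) keeps every constraint satisfied while f decreases without bound.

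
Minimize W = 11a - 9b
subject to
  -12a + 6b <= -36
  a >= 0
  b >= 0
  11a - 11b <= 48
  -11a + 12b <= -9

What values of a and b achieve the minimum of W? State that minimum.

Corner points and W = 11a - 9b:
  (3, 0) → W = 33
  (63/13, 48/13) → W = 261/13
  (48/11, 0) → W = 48
  (477/11, 39) → W = 126

a = 63/13, b = 48/13, minimum W = 261/13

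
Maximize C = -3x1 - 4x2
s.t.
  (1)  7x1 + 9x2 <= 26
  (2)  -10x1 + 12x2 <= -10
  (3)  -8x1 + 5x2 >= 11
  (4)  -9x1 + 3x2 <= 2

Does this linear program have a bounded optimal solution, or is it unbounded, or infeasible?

The boundaries 7x1 + 9x2 = 26 and -10x1 + 12x2 = -10 meet at (67/29, 95/87), but that point violates -8x1 + 5x2 ≥ 11. Every candidate vertex is excluded by some other constraint, so the feasible region is empty.

infeasible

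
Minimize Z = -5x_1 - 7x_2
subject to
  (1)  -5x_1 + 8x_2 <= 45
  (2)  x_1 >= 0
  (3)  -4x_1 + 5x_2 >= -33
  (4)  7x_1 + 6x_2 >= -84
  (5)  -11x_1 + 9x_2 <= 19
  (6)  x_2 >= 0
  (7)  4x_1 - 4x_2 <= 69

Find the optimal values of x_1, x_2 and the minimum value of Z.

Feasible corners and Z = -5x_1 - 7x_2:
  (253/43, 400/43) → Z = -4065/43
  (61, 175/4) → Z = -2445/4
  (0, 19/9) → Z = -133/9
  (0, 0) → Z = 0
  (33/4, 0) → Z = -165/4
  (213/4, 36) → Z = -2073/4

The optimum lies where -5x_1 + 8x_2 = 45 and 4x_1 - 4x_2 = 69.
Solving simultaneously gives x_1 = 61, x_2 = 175/4.

x_1 = 61, x_2 = 175/4, minimum Z = -2445/4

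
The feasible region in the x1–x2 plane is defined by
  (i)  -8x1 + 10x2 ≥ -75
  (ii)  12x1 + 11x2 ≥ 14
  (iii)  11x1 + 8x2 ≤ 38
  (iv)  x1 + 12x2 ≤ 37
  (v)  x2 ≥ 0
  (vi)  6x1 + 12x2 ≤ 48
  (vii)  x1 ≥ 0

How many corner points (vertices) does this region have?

Pairwise boundary intersections that survive every other constraint:
  (7/6, 0)
  (0, 14/11)
  (40/31, 369/124)
  (38/11, 0)
  (0, 37/12)

5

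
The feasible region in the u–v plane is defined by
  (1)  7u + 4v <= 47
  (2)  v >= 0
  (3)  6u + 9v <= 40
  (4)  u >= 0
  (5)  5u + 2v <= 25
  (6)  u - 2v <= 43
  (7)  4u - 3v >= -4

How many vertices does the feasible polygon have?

5

Pairwise boundary intersections that survive every other constraint:
  (0, 0)
  (5, 0)
  (145/33, 50/33)
  (14/9, 92/27)
  (0, 4/3)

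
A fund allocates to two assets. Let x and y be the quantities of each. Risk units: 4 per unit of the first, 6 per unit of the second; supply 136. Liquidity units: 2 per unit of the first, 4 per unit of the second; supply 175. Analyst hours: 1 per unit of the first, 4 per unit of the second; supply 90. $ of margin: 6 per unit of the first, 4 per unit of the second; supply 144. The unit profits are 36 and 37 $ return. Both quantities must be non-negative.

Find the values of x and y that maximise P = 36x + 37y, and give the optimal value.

Corner points and P = 36x + 37y:
  (0, 0) → P = 0
  (0, 45/2) → P = 1665/2
  (24, 0) → P = 864
  (2/5, 112/5) → P = 4216/5
  (16, 12) → P = 1020

The binding constraints are 4x + 6y = 136 and 6x + 4y = 144.
Solving simultaneously gives x = 16, y = 12.

x = 16, y = 12, maximum P = 1020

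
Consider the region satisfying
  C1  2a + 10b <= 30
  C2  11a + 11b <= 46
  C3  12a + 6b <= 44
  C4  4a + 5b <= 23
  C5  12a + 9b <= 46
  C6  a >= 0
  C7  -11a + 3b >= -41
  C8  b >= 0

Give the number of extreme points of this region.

6

The feasible vertices (each the meet of two boundaries and inside every other half-plane) are:
  (65/44, 119/44)
  (0, 3)
  (92/33, 46/33)
  (10/3, 2/3)
  (11/3, 0)
  (0, 0)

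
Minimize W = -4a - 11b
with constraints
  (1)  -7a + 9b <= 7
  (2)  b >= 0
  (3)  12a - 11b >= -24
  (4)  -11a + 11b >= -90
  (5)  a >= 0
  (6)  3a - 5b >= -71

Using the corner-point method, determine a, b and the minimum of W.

a = 887/22, b = 707/22, minimum W = -11325/22

Feasible corners and W = -4a - 11b:
  (887/22, 707/22) → W = -11325/22
  (0, 7/9) → W = -77/9
  (90/11, 0) → W = -360/11
  (0, 0) → W = 0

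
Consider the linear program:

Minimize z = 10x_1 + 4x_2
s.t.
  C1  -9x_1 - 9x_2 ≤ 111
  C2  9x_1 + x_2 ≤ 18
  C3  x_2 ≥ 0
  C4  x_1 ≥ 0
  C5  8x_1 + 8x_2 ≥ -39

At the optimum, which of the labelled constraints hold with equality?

C3 and C4

Feasible corners and z = 10x_1 + 4x_2:
  (2, 0) → z = 20
  (0, 18) → z = 72
  (0, 0) → z = 0

The minimum is at (0, 0). Substituting into each constraint, equality holds for C3 and C4; the remaining constraints have slack.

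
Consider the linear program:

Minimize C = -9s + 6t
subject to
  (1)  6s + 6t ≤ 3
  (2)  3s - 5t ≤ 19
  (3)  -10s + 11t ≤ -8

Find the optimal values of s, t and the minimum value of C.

Vertices and C = -9s + 6t:
  (43/16, -35/16) → C = -597/16
  (9/14, -1/7) → C = -93/14
  (-169/17, -166/17) → C = 525/17

The optimum lies where 6s + 6t = 3 and 3s - 5t = 19.
Solving simultaneously gives s = 43/16, t = -35/16.

s = 43/16, t = -35/16, minimum C = -597/16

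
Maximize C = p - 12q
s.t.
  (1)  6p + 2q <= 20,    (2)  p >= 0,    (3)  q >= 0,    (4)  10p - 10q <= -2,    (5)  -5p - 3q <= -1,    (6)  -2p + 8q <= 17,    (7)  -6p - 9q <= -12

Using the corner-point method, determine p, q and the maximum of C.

p = 17/25, q = 22/25, maximum C = -247/25

Vertices and C = p - 12q:
  (49/20, 53/20) → C = -587/20
  (63/26, 71/26) → C = -789/26
  (0, 17/8) → C = -51/2
  (0, 4/3) → C = -16
  (17/25, 22/25) → C = -247/25

The binding constraints are 10p - 10q = -2 and -6p - 9q = -12.
Solving simultaneously gives p = 17/25, q = 22/25.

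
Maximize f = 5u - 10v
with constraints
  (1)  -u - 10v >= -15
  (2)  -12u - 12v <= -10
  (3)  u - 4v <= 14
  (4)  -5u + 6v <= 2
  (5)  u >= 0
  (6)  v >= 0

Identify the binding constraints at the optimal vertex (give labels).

Extreme points and f = 5u - 10v:
  (100/7, 1/14) → f = 495/7
  (5/4, 11/8) → f = -15/2
  (3/11, 37/66) → f = -140/33
  (5/6, 0) → f = 25/6
  (14, 0) → f = 70

The maximum is at (100/7, 1/14). Substituting into each constraint, equality holds for (1) and (3); the remaining constraints have slack.

(1) and (3)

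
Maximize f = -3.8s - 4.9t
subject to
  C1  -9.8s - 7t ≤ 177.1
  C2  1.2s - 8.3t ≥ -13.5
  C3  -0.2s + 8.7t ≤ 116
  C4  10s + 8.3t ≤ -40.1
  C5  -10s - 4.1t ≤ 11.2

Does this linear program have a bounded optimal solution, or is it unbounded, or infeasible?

unbounded

From the feasible point (9253/426, -11866/213), moving in the direction (8.3, -10) keeps every constraint satisfied while f increases without bound.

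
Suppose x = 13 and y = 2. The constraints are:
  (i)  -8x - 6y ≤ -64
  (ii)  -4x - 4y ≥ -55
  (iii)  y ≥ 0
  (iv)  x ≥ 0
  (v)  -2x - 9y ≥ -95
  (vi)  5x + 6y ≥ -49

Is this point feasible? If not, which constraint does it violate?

not feasible — violates (ii)

Constraint (ii): -4x - 4y = -60, which is not ≥ -55. All other constraints are satisfied.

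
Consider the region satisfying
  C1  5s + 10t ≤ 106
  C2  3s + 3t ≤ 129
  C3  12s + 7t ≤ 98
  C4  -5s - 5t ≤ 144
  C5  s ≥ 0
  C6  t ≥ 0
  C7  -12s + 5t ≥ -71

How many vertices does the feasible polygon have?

5

The feasible vertices (each the meet of two boundaries and inside every other half-plane) are:
  (14/5, 46/5)
  (0, 53/5)
  (329/48, 9/4)
  (0, 0)
  (71/12, 0)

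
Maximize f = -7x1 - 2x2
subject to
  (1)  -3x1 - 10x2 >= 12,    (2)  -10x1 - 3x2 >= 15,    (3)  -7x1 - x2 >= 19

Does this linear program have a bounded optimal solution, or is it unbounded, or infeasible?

From the feasible point (-178/67, -27/67), moving in the direction (-10, 3) keeps every constraint satisfied while f increases without bound.

unbounded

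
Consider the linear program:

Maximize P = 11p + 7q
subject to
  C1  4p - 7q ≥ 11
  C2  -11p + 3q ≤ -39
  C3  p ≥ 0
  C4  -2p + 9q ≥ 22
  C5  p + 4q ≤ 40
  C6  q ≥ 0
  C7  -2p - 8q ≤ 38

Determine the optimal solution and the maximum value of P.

Corner points and P = 11p + 7q:
  (23/2, 5) → P = 323/2
  (324/23, 149/23) → P = 4607/23
  (16, 6) → P = 218

The binding constraints are -2p + 9q = 22 and p + 4q = 40.
Solving simultaneously gives p = 16, q = 6.

p = 16, q = 6, maximum P = 218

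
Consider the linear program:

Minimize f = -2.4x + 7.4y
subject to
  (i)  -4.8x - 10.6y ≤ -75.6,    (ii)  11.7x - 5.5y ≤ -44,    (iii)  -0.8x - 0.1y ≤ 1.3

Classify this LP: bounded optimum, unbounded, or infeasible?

bounded optimum

Vertices and f = -2.4x + 7.4y:
  (-110/327, 794/109) → f = 29818/545
  (-2.6675, 8.34) → f = 68.118
The feasible region has finitely many vertices and no improving ray; the minimum is 29818/545 at (-110/327, 794/109).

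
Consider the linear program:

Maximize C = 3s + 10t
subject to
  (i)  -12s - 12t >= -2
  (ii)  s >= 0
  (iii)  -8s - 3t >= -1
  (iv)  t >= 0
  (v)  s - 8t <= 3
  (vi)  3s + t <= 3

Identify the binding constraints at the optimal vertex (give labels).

(i) and (ii)

Feasible corners and C = 3s + 10t:
  (0, 1/6) → C = 5/3
  (1/10, 1/15) → C = 29/30
  (0, 0) → C = 0
  (1/8, 0) → C = 3/8

The maximum is at (0, 1/6). Substituting into each constraint, equality holds for (i) and (ii); the remaining constraints have slack.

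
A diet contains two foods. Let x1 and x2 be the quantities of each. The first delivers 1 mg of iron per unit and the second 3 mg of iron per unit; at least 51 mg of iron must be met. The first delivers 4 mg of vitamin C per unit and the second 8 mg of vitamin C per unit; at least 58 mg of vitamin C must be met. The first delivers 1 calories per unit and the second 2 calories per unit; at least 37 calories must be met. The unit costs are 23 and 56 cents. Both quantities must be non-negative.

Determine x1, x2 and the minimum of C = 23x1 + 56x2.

x1 = 9, x2 = 14, minimum C = 991

The feasible region is unbounded (it extends along (0, 1), (1, 0)), but C strictly increases along every unbounded feasible direction, so there is no improving ray and the minimum is attained at a vertex.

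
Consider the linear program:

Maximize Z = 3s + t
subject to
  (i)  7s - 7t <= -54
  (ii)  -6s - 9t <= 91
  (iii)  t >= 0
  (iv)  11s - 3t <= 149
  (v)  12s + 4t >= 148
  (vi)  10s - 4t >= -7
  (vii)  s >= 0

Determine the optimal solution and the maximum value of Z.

Corner points and Z = 3s + t:
  (1205/56, 1637/56) → Z = 1313/14
  (205/28, 421/28) → Z = 37
  (617/14, 1567/14) → Z = 1709/7
  (141/22, 391/22) → Z = 37

s = 617/14, t = 1567/14, maximum Z = 1709/7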